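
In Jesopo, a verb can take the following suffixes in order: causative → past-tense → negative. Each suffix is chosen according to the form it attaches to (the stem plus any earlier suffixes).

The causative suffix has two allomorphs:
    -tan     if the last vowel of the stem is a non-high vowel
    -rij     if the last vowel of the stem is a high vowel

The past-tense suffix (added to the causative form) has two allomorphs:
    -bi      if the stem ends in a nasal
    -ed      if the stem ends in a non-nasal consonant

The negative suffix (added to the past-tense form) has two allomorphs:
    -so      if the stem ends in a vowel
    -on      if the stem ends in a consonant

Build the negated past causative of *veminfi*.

veminfirijedon

*veminfi*: last vowel = /i/, a high vowel → -rij → *veminfirij*.
The final consonant of the causative form *veminfirij* is /j/, which is non-nasal, so the past-tense suffix is -ed, giving *veminfirijed*.
The past-tense form *veminfirijed* — final sound /d/ (a consonant) → -on → *veminfirijedon*.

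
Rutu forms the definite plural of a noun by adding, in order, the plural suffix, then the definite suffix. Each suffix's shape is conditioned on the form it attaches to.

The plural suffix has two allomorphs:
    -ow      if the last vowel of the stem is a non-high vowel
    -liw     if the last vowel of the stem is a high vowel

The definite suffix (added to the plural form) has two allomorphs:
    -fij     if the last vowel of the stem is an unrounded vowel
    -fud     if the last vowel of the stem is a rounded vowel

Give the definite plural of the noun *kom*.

komowfud

The last vowel of *kom* is /o/, which is a non-high vowel, so the plural suffix is -ow, giving *komow*.
The plural form *komow*: last vowel = /o/, a rounded vowel → -fud → *komowfud*.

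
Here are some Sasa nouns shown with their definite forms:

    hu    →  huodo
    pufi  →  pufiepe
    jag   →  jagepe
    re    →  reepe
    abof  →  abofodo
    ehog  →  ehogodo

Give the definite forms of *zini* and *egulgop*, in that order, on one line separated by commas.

The pattern is rounding harmony: -odo when the last vowel of the stem is a rounded vowel (*hu*, *abof*, *ehog*); -epe when the last vowel of the stem is an unrounded vowel (*pufi*, *jag*, *re*).
*zini*: last vowel = /i/, an unrounded vowel → -epe → *ziniepe*.
Since the last vowel of *egulgop* is /o/ (a rounded vowel), it takes -odo, giving *egulgopodo*.

ziniepe, egulgopodo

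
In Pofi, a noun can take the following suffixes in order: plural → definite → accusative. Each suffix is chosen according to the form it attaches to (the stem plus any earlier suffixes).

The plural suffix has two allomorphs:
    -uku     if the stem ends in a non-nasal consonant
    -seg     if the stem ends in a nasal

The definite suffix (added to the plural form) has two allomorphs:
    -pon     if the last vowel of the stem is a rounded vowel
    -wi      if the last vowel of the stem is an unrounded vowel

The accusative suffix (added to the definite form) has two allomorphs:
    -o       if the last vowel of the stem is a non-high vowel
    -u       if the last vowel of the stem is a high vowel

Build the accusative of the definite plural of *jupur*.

jupurukupono

The final consonant of *jupur* is /r/, which is non-nasal, so the plural suffix is -uku, giving *jupuruku*.
The last vowel of the plural form *jupuruku* is /u/, which is a rounded vowel, so the definite suffix is -pon, giving *jupurukupon*.
The definite form *jupurukupon*: last vowel = /o/, a non-high vowel → -o → *jupurukupono*.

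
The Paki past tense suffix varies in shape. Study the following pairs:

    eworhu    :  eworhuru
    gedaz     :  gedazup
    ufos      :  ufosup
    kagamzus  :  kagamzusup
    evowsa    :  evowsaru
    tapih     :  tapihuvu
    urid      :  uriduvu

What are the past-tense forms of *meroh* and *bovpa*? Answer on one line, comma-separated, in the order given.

merohuvu, bovparu

Looking at the final sound of each stem: -up when the stem ends in a sibilant (*gedaz*, *ufos*, *kagamzus*); -uvu when the stem ends in a non-sibilant consonant (*tapih*, *urid*); -ru when the stem ends in a vowel (*eworhu*, *evowsa*).
The final sound of *meroh* is /h/, which is a non-sibilant consonant, so the suffix is -uvu, giving *merohuvu*.
*bovpa* — final sound /a/ (a vowel) → -ru → *bovparu*.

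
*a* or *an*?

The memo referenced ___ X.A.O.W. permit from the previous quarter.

The indefinite article is chosen by the initial *sound* of the following word, not its spelling.
The initialism *X.A.O.W.* is read letter by letter; the first letter, X, is pronounced /ɛks/, which begins with a vowel sound.
So the article is *an*: The memo referenced an X.A.O.W. permit from the previous quarter.

an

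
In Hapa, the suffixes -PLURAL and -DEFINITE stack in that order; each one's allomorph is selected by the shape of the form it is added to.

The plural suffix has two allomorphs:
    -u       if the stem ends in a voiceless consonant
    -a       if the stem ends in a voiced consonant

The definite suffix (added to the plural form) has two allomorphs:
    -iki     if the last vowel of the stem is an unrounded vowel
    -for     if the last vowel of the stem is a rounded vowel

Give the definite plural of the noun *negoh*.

negohufor

*negoh* — final consonant /h/ (voiceless) → -u → *negohu*.
The plural form *negohu*: last vowel = /u/, a rounded vowel → -for → *negohufor*.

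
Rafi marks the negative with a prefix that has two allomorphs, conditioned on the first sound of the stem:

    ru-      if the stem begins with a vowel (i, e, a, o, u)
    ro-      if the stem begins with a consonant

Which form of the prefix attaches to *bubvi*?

Since the first sound of *bubvi* is /b/ (a consonant), it takes ro-.

ro-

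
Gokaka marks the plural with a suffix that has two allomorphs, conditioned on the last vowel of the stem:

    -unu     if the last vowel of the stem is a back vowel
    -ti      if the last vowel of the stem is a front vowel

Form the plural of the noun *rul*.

rulunu

Since the last vowel of *rul* is /u/ (a back vowel), it takes -unu, giving *rulunu*.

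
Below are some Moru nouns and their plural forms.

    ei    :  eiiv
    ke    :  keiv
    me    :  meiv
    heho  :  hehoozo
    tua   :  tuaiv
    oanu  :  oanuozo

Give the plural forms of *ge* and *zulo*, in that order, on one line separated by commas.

Looking at the last vowel of each stem: -ozo when the last vowel of the stem is a rounded vowel (*heho*, *oanu*); -iv when the last vowel of the stem is an unrounded vowel (*ei*, *ke*, *me*, *tua*).
Since the last vowel of *ge* is /e/ (an unrounded vowel), it takes -iv, giving *geiv*.
Since the last vowel of *zulo* is /o/ (a rounded vowel), it takes -ozo, giving *zuloozo*.

geiv, zuloozo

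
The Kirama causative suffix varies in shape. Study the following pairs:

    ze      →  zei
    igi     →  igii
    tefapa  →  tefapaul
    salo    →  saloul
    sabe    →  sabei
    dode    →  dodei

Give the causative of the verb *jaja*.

The suffix is conditioned by the last vowel: -i when the last vowel of the stem is a front vowel (*ze*, *igi*, *sabe*, *dode*); -ul when the last vowel of the stem is a back vowel (*tefapa*, *salo*).
Since the last vowel of *jaja* is /a/ (a back vowel), it takes -ul, giving *jajaul*.

jajaul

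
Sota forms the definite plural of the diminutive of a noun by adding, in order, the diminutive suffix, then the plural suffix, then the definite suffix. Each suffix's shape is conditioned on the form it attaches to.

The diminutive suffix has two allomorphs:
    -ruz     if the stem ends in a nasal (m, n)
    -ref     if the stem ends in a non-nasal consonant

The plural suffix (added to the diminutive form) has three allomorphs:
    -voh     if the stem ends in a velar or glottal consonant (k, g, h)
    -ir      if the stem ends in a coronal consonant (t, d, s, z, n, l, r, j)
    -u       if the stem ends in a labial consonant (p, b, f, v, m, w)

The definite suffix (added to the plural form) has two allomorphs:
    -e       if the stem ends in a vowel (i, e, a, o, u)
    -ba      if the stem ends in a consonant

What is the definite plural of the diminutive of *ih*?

ihrefue

The final consonant of *ih* is /h/, which is non-nasal, so the diminutive suffix is -ref, giving *ihref*.
The diminutive form *ihref* — final consonant /f/ (labial) → -u → *ihrefu*.
Since the final sound of the plural form *ihrefu* is /u/ (a vowel), it takes -e, giving *ihrefue*.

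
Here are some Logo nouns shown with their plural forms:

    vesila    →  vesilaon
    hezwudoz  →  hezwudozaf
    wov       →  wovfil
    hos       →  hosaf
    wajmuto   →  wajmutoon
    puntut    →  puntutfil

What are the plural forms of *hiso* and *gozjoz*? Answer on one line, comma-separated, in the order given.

The alternation tracks the final sound of the stem — -af when the stem ends in a sibilant (*hezwudoz*, *hos*); -fil when the stem ends in a non-sibilant consonant (*wov*, *puntut*); -on when the stem ends in a vowel (*vesila*, *wajmuto*).
The final sound of *hiso* is /o/, which is a vowel, so the suffix is -on, giving *hisoon*.
The final sound of *gozjoz* is /z/, which is a sibilant, so the suffix is -af, giving *gozjozaf*.

hisoon, gozjozaf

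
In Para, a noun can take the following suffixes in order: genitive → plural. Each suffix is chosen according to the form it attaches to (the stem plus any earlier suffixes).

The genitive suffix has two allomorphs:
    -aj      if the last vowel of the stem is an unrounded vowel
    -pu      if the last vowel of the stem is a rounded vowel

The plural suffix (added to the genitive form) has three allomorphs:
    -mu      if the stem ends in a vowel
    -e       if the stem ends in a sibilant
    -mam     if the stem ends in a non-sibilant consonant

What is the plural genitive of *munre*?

Since the last vowel of *munre* is /e/ (an unrounded vowel), it takes -aj, giving *munreaj*.
Since the final sound of the genitive form *munreaj* is /j/ (a non-sibilant consonant), it takes -mam, giving *munreajmam*.

munreajmam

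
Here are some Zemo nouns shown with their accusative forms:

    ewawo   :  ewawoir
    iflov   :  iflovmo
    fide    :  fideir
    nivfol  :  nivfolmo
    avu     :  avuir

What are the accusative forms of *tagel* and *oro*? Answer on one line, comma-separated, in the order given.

The suffix is conditioned by the final sound: -mo when the stem ends in a consonant (*iflov*, *nivfol*); -ir when the stem ends in a vowel (*ewawo*, *fide*, *avu*).
Since the final sound of *tagel* is /l/ (a consonant), it takes -mo, giving *tagelmo*.
*oro*: final sound = /o/, a vowel → -ir → *oroir*.

tagelmo, oroir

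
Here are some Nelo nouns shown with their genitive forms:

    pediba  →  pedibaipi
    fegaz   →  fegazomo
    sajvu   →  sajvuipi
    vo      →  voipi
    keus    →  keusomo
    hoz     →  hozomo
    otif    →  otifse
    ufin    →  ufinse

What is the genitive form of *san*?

Looking at the final sound of each stem: -omo when the stem ends in a sibilant (*fegaz*, *keus*, *hoz*); -se when the stem ends in a non-sibilant consonant (*otif*, *ufin*); -ipi when the stem ends in a vowel (*pediba*, *sajvu*, *vo*).
The final sound of *san* is /n/, which is a non-sibilant consonant, so the suffix is -se, giving *sanse*.

sanse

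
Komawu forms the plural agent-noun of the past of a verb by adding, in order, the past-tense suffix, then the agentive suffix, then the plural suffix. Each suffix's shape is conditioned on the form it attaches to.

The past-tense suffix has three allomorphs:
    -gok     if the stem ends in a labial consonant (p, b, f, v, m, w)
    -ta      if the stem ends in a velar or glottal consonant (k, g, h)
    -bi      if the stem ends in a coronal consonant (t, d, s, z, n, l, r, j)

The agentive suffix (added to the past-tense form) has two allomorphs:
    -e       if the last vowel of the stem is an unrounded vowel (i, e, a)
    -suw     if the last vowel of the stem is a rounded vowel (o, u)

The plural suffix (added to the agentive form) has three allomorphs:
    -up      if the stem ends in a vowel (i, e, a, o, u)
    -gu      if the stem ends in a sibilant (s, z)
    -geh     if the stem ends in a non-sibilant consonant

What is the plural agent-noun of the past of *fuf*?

The final consonant of *fuf* is /f/, which is labial, so the past-tense suffix is -gok, giving *fufgok*.
The last vowel of the past-tense form *fufgok* is /o/, which is a rounded vowel, so the agentive suffix is -suw, giving *fufgoksuw*.
The final sound of the agentive form *fufgoksuw* is /w/, which is a non-sibilant consonant, so the plural suffix is -geh, giving *fufgoksuwgeh*.

fufgoksuwgeh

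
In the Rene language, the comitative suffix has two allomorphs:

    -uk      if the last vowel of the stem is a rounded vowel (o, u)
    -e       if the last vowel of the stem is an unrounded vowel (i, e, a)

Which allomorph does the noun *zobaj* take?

Since the last vowel of *zobaj* is /a/ (an unrounded vowel), it takes -e.

-e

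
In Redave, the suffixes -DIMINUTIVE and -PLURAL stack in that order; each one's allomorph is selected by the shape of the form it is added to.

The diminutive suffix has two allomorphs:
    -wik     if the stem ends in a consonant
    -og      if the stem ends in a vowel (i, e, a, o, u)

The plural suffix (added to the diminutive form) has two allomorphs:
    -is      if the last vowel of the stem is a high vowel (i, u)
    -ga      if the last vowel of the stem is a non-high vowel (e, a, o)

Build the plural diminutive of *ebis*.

ebiswikis

Since the final sound of *ebis* is /s/ (a consonant), it takes -wik, giving *ebiswik*.
The diminutive form *ebiswik* — last vowel /i/ (a high vowel) → -is → *ebiswikis*.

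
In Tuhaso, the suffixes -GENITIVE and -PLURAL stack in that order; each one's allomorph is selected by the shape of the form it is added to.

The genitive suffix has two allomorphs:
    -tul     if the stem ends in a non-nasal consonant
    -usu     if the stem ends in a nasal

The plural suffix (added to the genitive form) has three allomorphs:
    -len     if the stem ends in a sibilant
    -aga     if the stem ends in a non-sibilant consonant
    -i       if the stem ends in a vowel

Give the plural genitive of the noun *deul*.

*deul* — final consonant /l/ (non-nasal) → -tul → *deultul*.
The genitive form *deultul* — final sound /l/ (a non-sibilant consonant) → -aga → *deultulaga*.

deultulaga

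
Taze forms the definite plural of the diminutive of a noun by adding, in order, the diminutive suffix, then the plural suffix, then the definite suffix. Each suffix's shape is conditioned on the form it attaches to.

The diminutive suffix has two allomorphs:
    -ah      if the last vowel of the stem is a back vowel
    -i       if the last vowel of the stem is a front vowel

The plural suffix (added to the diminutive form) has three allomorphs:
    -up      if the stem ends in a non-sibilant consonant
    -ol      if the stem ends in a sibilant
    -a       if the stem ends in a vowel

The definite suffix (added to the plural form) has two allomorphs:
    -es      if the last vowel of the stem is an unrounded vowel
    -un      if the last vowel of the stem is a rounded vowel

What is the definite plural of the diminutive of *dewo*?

Since the last vowel of *dewo* is /o/ (a back vowel), it takes -ah, giving *dewoah*.
The final sound of the diminutive form *dewoah* is /h/, which is a non-sibilant consonant, so the plural suffix is -up, giving *dewoahup*.
The plural form *dewoahup* — last vowel /u/ (a rounded vowel) → -un → *dewoahupun*.

dewoahupun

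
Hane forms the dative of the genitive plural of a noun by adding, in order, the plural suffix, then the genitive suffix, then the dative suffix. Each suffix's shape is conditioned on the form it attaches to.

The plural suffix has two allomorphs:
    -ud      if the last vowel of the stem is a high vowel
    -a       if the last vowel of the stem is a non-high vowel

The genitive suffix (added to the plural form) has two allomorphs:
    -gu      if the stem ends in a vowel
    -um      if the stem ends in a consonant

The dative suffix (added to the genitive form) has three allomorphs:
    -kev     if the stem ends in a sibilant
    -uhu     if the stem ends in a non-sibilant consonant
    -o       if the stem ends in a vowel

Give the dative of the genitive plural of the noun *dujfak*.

The last vowel of *dujfak* is /a/, which is a non-high vowel, so the plural suffix is -a, giving *dujfaka*.
The plural form *dujfaka* — final sound /a/ (a vowel) → -gu → *dujfakagu*.
The genitive form *dujfakagu*: final sound = /u/, a vowel → -o → *dujfakaguo*.

dujfakaguo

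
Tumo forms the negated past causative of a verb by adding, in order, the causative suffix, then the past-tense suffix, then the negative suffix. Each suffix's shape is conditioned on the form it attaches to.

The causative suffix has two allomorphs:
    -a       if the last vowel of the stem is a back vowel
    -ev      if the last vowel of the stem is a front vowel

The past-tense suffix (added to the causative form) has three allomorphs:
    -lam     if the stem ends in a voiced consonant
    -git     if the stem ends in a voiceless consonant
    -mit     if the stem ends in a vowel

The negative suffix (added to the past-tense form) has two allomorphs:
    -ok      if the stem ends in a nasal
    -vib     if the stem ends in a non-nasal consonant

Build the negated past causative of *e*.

eevlamok

The last vowel of *e* is /e/, which is a front vowel, so the causative suffix is -ev, giving *eev*.
The final sound of the causative form *eev* is /v/, which is a voiced consonant, so the past-tense suffix is -lam, giving *eevlam*.
Since the final consonant of the past-tense form *eevlam* is /m/ (a nasal), it takes -ok, giving *eevlamok*.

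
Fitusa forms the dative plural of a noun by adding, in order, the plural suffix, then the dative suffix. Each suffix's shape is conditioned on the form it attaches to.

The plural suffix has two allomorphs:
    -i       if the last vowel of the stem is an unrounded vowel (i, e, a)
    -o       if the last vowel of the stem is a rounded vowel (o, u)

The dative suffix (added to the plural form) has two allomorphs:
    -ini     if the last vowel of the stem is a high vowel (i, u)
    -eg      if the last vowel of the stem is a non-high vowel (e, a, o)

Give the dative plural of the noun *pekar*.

Since the last vowel of *pekar* is /a/ (an unrounded vowel), it takes -i, giving *pekari*.
The plural form *pekari* — last vowel /i/ (a high vowel) → -ini → *pekariini*.

pekariini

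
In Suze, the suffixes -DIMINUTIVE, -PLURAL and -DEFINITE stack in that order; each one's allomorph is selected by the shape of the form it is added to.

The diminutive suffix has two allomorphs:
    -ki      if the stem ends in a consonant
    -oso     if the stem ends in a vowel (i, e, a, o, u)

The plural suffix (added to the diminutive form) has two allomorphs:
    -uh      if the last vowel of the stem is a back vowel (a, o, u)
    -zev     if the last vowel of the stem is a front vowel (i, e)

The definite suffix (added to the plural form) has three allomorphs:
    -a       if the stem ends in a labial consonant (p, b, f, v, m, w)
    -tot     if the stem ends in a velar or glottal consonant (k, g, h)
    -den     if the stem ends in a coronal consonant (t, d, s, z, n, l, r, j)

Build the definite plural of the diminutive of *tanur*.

Since the final sound of *tanur* is /r/ (a consonant), it takes -ki, giving *tanurki*.
Since the last vowel of the diminutive form *tanurki* is /i/ (a front vowel), it takes -zev, giving *tanurkizev*.
The final consonant of the plural form *tanurkizev* is /v/, which is labial, so the definite suffix is -a, giving *tanurkizeva*.

tanurkizeva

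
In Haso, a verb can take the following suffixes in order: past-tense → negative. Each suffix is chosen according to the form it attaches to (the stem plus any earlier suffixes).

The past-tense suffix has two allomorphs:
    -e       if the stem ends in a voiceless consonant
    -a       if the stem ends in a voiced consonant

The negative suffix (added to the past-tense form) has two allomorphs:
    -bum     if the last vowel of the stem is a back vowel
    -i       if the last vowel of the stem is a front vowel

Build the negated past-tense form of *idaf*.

idafei

Since the final consonant of *idaf* is /f/ (voiceless), it takes -e, giving *idafe*.
The last vowel of the past-tense form *idafe* is /e/, which is a front vowel, so the negative suffix is -i, giving *idafei*.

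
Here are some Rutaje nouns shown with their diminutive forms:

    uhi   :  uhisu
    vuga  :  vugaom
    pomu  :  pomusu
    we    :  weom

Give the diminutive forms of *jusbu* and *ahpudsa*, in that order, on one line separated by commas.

jusbusu, ahpudsaom

The pattern is height harmony: -su when the last vowel of the stem is a high vowel (*uhi*, *pomu*); -om when the last vowel of the stem is a non-high vowel (*vuga*, *we*).
*jusbu*: last vowel = /u/, a high vowel → -su → *jusbusu*.
*ahpudsa* — last vowel /a/ (a non-high vowel) → -om → *ahpudsaom*.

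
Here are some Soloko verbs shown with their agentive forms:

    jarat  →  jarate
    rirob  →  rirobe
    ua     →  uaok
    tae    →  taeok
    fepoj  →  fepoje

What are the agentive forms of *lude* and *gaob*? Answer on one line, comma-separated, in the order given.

ludeok, gaobe

The alternation tracks the final sound of the stem — -e when the stem ends in a consonant (*jarat*, *rirob*, *fepoj*); -ok when the stem ends in a vowel (*ua*, *tae*).
*lude*: final sound = /e/, a vowel → -ok → *ludeok*.
The final sound of *gaob* is /b/, which is a consonant, so the suffix is -e, giving *gaobe*.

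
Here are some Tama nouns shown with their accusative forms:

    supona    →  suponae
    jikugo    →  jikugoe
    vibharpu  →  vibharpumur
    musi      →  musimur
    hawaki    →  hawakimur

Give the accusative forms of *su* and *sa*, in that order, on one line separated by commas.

The alternation tracks the last vowel of the stem — -mur when the last vowel of the stem is a high vowel (*vibharpu*, *musi*, *hawaki*); -e when the last vowel of the stem is a non-high vowel (*supona*, *jikugo*).
*su* — last vowel /u/ (a high vowel) → -mur → *sumur*.
The last vowel of *sa* is /a/, which is a non-high vowel, so the suffix is -e, giving *sae*.

sumur, sae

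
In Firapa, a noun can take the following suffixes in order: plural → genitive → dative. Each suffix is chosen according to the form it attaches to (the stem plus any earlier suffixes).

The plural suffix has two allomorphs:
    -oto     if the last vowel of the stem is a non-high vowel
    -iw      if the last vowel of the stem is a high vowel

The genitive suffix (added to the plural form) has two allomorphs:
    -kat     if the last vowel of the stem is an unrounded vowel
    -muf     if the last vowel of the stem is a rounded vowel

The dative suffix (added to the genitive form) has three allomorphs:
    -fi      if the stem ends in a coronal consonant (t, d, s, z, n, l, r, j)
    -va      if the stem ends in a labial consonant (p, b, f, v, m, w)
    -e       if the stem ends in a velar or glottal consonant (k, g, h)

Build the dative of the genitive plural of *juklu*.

*juklu*: last vowel = /u/, a high vowel → -iw → *jukluiw*.
The plural form *jukluiw* — last vowel /i/ (an unrounded vowel) → -kat → *jukluiwkat*.
Since the final consonant of the genitive form *jukluiwkat* is /t/ (coronal), it takes -fi, giving *jukluiwkatfi*.

jukluiwkatfi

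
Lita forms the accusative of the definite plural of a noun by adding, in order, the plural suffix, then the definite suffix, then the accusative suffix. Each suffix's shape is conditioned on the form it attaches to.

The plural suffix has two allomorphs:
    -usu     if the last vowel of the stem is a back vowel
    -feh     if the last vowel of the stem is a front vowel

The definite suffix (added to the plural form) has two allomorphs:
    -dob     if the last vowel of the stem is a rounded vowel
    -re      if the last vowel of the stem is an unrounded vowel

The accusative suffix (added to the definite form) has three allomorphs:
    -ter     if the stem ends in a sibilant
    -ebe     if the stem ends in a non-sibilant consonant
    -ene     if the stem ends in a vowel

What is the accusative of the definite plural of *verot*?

verotusudobebe

The last vowel of *verot* is /o/, which is a back vowel, so the plural suffix is -usu, giving *verotusu*.
The plural form *verotusu*: last vowel = /u/, a rounded vowel → -dob → *verotusudob*.
Since the final sound of the definite form *verotusudob* is /b/ (a non-sibilant consonant), it takes -ebe, giving *verotusudobebe*.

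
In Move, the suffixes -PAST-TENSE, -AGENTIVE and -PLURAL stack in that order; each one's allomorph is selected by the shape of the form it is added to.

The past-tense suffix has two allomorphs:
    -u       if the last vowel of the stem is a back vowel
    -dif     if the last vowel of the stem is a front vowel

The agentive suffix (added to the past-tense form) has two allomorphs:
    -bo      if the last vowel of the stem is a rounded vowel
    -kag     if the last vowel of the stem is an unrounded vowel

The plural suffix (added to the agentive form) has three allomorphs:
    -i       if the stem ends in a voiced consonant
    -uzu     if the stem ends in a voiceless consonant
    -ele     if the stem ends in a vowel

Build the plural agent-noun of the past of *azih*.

azihdifkagi

*azih*: last vowel = /i/, a front vowel → -dif → *azihdif*.
The last vowel of the past-tense form *azihdif* is /i/, which is an unrounded vowel, so the agentive suffix is -kag, giving *azihdifkag*.
The agentive form *azihdifkag*: final sound = /g/, a voiced consonant → -i → *azihdifkagi*.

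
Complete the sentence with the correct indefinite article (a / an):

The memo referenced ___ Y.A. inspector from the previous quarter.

a

The indefinite article is chosen by the initial *sound* of the following word, not its spelling.
The initialism *Y.A.* is read letter by letter; the first letter, Y, is pronounced /waɪ/, which begins with a consonant sound.
So the article is *a*: The memo referenced a Y.A. inspector from the previous quarter.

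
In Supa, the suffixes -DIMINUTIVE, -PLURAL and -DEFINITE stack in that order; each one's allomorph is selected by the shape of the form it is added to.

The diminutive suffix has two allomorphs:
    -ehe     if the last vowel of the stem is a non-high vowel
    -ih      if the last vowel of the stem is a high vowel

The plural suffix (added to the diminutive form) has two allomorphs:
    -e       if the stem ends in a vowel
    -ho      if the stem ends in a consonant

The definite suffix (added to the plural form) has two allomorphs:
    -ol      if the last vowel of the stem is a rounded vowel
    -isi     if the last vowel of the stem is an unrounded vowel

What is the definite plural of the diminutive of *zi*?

*zi*: last vowel = /i/, a high vowel → -ih → *ziih*.
The diminutive form *ziih*: final sound = /h/, a consonant → -ho → *ziihho*.
The last vowel of the plural form *ziihho* is /o/, which is a rounded vowel, so the definite suffix is -ol, giving *ziihhool*.

ziihhool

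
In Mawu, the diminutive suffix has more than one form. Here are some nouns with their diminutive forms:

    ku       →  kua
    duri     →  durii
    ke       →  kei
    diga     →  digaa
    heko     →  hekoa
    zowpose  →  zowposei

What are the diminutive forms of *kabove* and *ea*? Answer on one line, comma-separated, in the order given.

kabovei, eaa

The alternation tracks the last vowel of the stem — -i when the last vowel of the stem is a front vowel (*duri*, *ke*, *zowpose*); -a when the last vowel of the stem is a back vowel (*ku*, *diga*, *heko*).
Since the last vowel of *kabove* is /e/ (a front vowel), it takes -i, giving *kabovei*.
*ea*: last vowel = /a/, a back vowel → -a → *eaa*.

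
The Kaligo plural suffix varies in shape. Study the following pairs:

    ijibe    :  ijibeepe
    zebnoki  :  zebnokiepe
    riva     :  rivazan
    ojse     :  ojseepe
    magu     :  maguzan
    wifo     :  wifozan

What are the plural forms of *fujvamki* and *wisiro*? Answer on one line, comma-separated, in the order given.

The pattern is front/back vowel harmony: -epe when the last vowel of the stem is a front vowel (*ijibe*, *zebnoki*, *ojse*); -zan when the last vowel of the stem is a back vowel (*riva*, *magu*, *wifo*).
Since the last vowel of *fujvamki* is /i/ (a front vowel), it takes -epe, giving *fujvamkiepe*.
*wisiro* — last vowel /o/ (a back vowel) → -zan → *wisirozan*.

fujvamkiepe, wisirozan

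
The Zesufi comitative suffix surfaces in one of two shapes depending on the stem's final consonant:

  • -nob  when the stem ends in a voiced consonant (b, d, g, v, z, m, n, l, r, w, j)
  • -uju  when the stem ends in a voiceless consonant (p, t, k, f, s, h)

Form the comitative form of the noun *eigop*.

The final consonant of *eigop* is /p/, which is voiceless, so the suffix is -uju, giving *eigopuju*.

eigopuju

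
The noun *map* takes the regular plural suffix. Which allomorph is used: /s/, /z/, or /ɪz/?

/s/

The stem *map* ends in a voiceless non-sibilant consonant.
The plural suffix surfaces as /ɪz/ after sibilants, /s/ after other voiceless consonants, and /z/ after other voiced sounds.
So the plural -s on *map* is pronounced /s/.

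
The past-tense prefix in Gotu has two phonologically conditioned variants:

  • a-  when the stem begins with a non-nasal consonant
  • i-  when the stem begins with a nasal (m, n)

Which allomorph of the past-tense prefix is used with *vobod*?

*vobod* — first consonant /v/ (non-nasal) → a-.

a-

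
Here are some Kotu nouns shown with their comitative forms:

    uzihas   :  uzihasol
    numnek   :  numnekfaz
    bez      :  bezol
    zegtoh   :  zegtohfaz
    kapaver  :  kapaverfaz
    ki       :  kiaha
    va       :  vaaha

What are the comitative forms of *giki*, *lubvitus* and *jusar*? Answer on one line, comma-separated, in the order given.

The alternation tracks the final sound of the stem — -ol when the stem ends in a sibilant (*uzihas*, *bez*); -faz when the stem ends in a non-sibilant consonant (*numnek*, *zegtoh*, *kapaver*); -aha when the stem ends in a vowel (*ki*, *va*).
Since the final sound of *giki* is /i/ (a vowel), it takes -aha, giving *gikiaha*.
*lubvitus* — final sound /s/ (a sibilant) → -ol → *lubvitusol*.
The final sound of *jusar* is /r/, which is a non-sibilant consonant, so the suffix is -faz, giving *jusarfaz*.

gikiaha, lubvitusol, jusarfaz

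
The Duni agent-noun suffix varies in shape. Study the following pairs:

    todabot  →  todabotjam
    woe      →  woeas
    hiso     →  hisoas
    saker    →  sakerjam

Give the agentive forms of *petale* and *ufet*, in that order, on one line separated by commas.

Looking at the final sound of each stem: -jam when the stem ends in a consonant (*todabot*, *saker*); -as when the stem ends in a vowel (*woe*, *hiso*).
Since the final sound of *petale* is /e/ (a vowel), it takes -as, giving *petaleas*.
*ufet* — final sound /t/ (a consonant) → -jam → *ufetjam*.

petaleas, ufetjam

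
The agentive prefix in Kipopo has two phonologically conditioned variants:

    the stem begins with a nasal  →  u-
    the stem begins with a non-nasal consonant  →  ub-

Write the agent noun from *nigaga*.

Since the first consonant of *nigaga* is /n/ (a nasal), it takes u-, giving *unigaga*.

unigaga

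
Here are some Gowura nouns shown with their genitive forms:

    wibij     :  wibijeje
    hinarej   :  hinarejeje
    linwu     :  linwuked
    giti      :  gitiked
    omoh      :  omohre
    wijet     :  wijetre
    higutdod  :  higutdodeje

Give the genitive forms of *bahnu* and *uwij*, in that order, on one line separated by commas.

bahnuked, uwijeje

The suffix is conditioned by the final sound: -re when the stem ends in a voiceless consonant (*omoh*, *wijet*); -eje when the stem ends in a voiced consonant (*wibij*, *hinarej*, *higutdod*); -ked when the stem ends in a vowel (*linwu*, *giti*).
*bahnu*: final sound = /u/, a vowel → -ked → *bahnuked*.
*uwij* — final sound /j/ (a voiced consonant) → -eje → *uwijeje*.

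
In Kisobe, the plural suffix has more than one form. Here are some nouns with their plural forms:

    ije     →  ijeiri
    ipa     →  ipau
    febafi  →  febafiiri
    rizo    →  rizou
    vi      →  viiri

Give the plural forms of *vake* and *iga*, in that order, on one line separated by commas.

vakeiri, igau

Looking at the last vowel of each stem: -iri when the last vowel of the stem is a front vowel (*ije*, *febafi*, *vi*); -u when the last vowel of the stem is a back vowel (*ipa*, *rizo*).
The last vowel of *vake* is /e/, which is a front vowel, so the suffix is -iri, giving *vakeiri*.
*iga*: last vowel = /a/, a back vowel → -u → *igau*.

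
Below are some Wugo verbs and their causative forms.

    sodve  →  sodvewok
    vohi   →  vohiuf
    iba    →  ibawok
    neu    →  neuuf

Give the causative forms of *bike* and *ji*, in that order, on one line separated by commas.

bikewok, jiuf

The alternation tracks the last vowel of the stem — -uf when the last vowel of the stem is a high vowel (*vohi*, *neu*); -wok when the last vowel of the stem is a non-high vowel (*sodve*, *iba*).
*bike* — last vowel /e/ (a non-high vowel) → -wok → *bikewok*.
Since the last vowel of *ji* is /i/ (a high vowel), it takes -uf, giving *jiuf*.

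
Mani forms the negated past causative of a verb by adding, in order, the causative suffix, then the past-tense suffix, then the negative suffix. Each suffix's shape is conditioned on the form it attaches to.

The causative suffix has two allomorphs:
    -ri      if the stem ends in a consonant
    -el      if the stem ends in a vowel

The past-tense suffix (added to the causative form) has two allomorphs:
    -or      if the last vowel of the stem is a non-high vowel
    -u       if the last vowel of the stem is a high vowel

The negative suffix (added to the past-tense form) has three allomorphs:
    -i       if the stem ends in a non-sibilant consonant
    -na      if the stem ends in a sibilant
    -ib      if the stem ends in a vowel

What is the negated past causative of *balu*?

The final sound of *balu* is /u/, which is a vowel, so the causative suffix is -el, giving *baluel*.
The causative form *baluel*: last vowel = /e/, a non-high vowel → -or → *baluelor*.
The past-tense form *baluelor* — final sound /r/ (a non-sibilant consonant) → -i → *baluelori*.

baluelori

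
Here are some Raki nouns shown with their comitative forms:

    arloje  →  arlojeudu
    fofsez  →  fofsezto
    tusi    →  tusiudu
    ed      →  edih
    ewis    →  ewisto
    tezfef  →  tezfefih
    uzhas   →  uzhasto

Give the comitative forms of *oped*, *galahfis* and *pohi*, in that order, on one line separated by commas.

Looking at the final sound of each stem: -to when the stem ends in a sibilant (*fofsez*, *ewis*, *uzhas*); -ih when the stem ends in a non-sibilant consonant (*ed*, *tezfef*); -udu when the stem ends in a vowel (*arloje*, *tusi*).
The final sound of *oped* is /d/, which is a non-sibilant consonant, so the suffix is -ih, giving *opedih*.
Since the final sound of *galahfis* is /s/ (a sibilant), it takes -to, giving *galahfisto*.
*pohi* — final sound /i/ (a vowel) → -udu → *pohiudu*.

opedih, galahfisto, pohiudu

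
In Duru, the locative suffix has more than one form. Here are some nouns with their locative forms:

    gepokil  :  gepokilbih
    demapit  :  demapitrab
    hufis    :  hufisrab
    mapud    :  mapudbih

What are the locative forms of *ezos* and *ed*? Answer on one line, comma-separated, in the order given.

ezosrab, edbih

Looking at the final consonant of each stem: -rab when the stem ends in a voiceless consonant (*demapit*, *hufis*); -bih when the stem ends in a voiced consonant (*gepokil*, *mapud*).
Since the final consonant of *ezos* is /s/ (voiceless), it takes -rab, giving *ezosrab*.
Since the final consonant of *ed* is /d/ (voiced), it takes -bih, giving *edbih*.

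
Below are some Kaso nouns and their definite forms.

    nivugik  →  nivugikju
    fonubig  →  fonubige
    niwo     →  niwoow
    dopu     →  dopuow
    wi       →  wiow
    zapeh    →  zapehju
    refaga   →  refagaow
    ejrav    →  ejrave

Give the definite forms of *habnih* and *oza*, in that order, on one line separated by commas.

The suffix is conditioned by the final sound: -ju when the stem ends in a voiceless consonant (*nivugik*, *zapeh*); -e when the stem ends in a voiced consonant (*fonubig*, *ejrav*); -ow when the stem ends in a vowel (*niwo*, *dopu*, *wi*, *refaga*).
Since the final sound of *habnih* is /h/ (a voiceless consonant), it takes -ju, giving *habnihju*.
*oza*: final sound = /a/, a vowel → -ow → *ozaow*.

habnihju, ozaow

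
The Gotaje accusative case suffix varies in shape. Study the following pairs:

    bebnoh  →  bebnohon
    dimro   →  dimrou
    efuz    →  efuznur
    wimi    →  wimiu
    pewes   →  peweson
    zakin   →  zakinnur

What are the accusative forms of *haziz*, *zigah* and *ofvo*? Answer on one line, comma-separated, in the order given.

haziznur, zigahon, ofvou

Looking at the final sound of each stem: -on when the stem ends in a voiceless consonant (*bebnoh*, *pewes*); -nur when the stem ends in a voiced consonant (*efuz*, *zakin*); -u when the stem ends in a vowel (*dimro*, *wimi*).
The final sound of *haziz* is /z/, which is a voiced consonant, so the suffix is -nur, giving *haziznur*.
The final sound of *zigah* is /h/, which is a voiceless consonant, so the suffix is -on, giving *zigahon*.
*ofvo* — final sound /o/ (a vowel) → -u → *ofvou*.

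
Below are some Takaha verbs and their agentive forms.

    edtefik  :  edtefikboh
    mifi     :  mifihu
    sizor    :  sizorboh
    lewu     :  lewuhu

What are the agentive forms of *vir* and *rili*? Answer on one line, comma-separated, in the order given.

Looking at the final sound of each stem: -boh when the stem ends in a consonant (*edtefik*, *sizor*); -hu when the stem ends in a vowel (*mifi*, *lewu*).
*vir* — final sound /r/ (a consonant) → -boh → *virboh*.
*rili* — final sound /i/ (a vowel) → -hu → *rilihu*.

virboh, rilihu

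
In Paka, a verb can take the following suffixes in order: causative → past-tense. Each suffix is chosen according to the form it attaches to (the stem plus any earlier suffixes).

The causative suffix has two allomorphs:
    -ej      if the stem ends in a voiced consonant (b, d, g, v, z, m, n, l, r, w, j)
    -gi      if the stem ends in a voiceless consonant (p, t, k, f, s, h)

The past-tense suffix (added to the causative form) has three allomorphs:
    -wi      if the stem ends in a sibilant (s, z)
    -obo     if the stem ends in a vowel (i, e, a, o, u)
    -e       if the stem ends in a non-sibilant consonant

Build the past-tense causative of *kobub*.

*kobub* — final consonant /b/ (voiced) → -ej → *kobubej*.
The causative form *kobubej* — final sound /j/ (a non-sibilant consonant) → -e → *kobubeje*.

kobubeje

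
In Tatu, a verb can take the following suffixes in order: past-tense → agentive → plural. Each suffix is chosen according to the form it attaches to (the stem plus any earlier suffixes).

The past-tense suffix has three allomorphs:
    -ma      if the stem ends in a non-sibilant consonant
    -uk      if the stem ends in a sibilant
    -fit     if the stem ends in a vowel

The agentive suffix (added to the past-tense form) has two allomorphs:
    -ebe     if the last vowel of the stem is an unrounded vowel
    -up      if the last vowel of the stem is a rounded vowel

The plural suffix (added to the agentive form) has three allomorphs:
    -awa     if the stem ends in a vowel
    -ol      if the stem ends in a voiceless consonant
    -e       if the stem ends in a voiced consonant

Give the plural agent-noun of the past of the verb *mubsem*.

*mubsem*: final sound = /m/, a non-sibilant consonant → -ma → *mubsemma*.
Since the last vowel of the past-tense form *mubsemma* is /a/ (an unrounded vowel), it takes -ebe, giving *mubsemmaebe*.
Since the final sound of the agentive form *mubsemmaebe* is /e/ (a vowel), it takes -awa, giving *mubsemmaebeawa*.

mubsemmaebeawa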